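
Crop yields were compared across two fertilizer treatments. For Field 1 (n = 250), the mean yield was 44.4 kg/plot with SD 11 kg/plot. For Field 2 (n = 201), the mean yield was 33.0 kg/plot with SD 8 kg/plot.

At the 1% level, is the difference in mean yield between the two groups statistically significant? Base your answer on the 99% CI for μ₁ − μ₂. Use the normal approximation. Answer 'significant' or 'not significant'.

Standard errors of each mean: 11/√250 = 0.6957 and 8/√201 = 0.5643.
SE(x̄₁ − x̄₂) = √(0.6957² + 0.5643²) = 0.8958 for independent samples with unequal variances.
With z* = 2.576, the margin is 2.576 × 0.8958 = 2.3076.
x̄₁ − x̄₂ = 44.4 − 33.0 = 11.4000; the interval is 11.4000 ± 2.3076 = (9.0924, 13.7076).
The interval (9.0924, 13.7076) does not contain 0, so the difference is significant.

significant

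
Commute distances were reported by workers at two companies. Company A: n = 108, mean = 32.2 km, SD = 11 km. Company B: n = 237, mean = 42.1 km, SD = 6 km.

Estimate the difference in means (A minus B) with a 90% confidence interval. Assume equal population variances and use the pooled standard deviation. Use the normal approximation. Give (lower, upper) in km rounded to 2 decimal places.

(-11.41, -8.39)

s_p = √[((n₁−1)s₁² + (n₂−1)s₂²)/(n₁+n₂−2)] = √[(107·11² + 236·6²)/343] = 7.9067.
SE = 7.9067·√(1/108 + 1/237) = 0.9179.
With z* = 1.645, margin = 1.645 × 0.9179 = 1.5099.
x̄₁ − x̄₂ = 32.2 − 42.1 = -9.9000; interval -9.9000 ± 1.5099 = (-11.41, -8.39).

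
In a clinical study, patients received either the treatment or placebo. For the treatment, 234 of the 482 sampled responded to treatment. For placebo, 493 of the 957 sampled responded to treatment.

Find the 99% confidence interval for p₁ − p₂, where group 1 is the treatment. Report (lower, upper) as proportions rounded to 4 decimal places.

First, p̂₁ = 234/482 = 0.4855; p̂₂ = 493/957 = 0.5152.
The two standard errors are √(0.4855×0.5145/482) = 0.02276 and √(0.5152×0.4848/957) = 0.01616.
Because the samples are independent, SE_diff = √(0.02276² + 0.01616²) = 0.02791.
Using z* = 2.576 for 99%, ME = 2.576 × 0.02791 = 0.07190.
p̂₁ − p̂₂ = -0.0297; interval -0.0297 ± 0.07190 gives (-0.1016, 0.0422).

(-0.1016, 0.0422)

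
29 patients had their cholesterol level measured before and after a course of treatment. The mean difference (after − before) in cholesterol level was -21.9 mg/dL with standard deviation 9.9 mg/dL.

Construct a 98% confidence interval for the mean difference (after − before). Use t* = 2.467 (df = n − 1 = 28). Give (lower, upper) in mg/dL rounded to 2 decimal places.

Paired design: SE = s_d/√n = 9.9/√29 = 1.8384.
t* = 2.467; margin of error = 2.467 × 1.8384 = 4.5353.
-21.9 ± 4.5353 → (-26.44, -17.36).

(-26.44, -17.36)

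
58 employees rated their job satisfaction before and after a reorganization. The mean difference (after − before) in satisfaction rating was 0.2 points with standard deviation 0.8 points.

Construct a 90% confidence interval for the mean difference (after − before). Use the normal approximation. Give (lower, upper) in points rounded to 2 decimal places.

(0.03, 0.37)

This is a matched-pairs design, so SE = s_d/√n = 0.8/√58 = 0.1050.
Margin = 1.645 × 0.1050 = 0.1727; the interval is 0.2 ± 0.1727 = (0.03, 0.37).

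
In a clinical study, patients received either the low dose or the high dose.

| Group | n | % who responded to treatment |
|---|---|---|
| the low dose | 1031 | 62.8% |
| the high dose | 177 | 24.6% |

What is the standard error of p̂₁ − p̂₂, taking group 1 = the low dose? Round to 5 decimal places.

The two standard errors are √(0.6280×0.3720/1031) = 0.01505 and √(0.2460×0.7540/177) = 0.03237.
Because the samples are independent, SE_diff = √(0.01505² + 0.03237²) = 0.03570.

0.03570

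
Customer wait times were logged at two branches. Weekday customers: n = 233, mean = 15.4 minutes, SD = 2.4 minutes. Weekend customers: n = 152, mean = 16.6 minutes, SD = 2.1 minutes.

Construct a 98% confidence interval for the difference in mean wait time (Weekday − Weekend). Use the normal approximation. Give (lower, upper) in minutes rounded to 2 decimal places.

(-1.74, -0.66)

Per-group SEs: s₁/√n₁ = 2.4/√233 = 0.1572, s₂/√n₂ = 2.1/√152 = 0.1703.
Unpooled SE of the difference: √(0.02471184 + 0.02900209) = 0.2318.
Margin of error = z* · SE = 2.326 × 0.2318 = 0.5392.
x̄₁ − x̄₂ = 15.4 − 16.6 = -1.2000.
CI: -1.2000 ± 0.5392 = (-1.74, -0.66).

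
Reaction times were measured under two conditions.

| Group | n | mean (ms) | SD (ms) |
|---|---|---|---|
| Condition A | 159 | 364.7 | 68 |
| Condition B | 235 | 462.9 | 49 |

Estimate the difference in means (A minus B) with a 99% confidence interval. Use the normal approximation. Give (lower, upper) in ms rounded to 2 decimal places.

(-114.35, -82.05)

SE₁ = s₁/√n₁ = 68/√159 = 5.3928; SE₂ = 49/√235 = 3.1964.
Independent samples, unequal variances: SE_diff = √(SE₁² + SE₂²) = √(29.08229184 + 10.21697296) = 6.2689.
z* = 2.576, so margin of error = 2.576 × 6.2689 = 16.1487.
Difference in means = 364.7 − 462.9 = -98.2000.
-98.2000 ± 16.1487 → (-114.35, -82.05).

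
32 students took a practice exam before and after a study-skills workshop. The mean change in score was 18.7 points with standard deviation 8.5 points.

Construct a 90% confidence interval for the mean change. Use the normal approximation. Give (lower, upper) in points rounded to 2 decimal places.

(16.23, 21.17)

This is a matched-pairs design, so SE = s_d/√n = 8.5/√32 = 1.5026.
Margin = 1.645 × 1.5026 = 2.4718; the interval is 18.7 ± 2.4718 = (16.23, 21.17).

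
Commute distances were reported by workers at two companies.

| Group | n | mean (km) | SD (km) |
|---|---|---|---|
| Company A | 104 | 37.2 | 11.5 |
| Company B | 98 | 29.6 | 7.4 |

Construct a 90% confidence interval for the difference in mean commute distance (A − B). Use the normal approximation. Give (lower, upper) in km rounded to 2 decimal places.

(5.37, 9.83)

Per-group SEs: s₁/√n₁ = 11.5/√104 = 1.1277, s₂/√n₂ = 7.4/√98 = 0.7475.
Unpooled SE of the difference: √(1.27170729 + 0.55875625) = 1.3529.
Margin of error = z* · SE = 1.645 × 1.3529 = 2.2255.
x̄₁ − x̄₂ = 37.2 − 29.6 = 7.6000.
CI: 7.6000 ± 2.2255 = (5.37, 9.83).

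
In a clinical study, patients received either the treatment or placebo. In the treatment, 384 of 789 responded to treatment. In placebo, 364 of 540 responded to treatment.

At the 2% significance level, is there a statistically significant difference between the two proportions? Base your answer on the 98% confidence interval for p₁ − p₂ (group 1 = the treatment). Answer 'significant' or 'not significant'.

significant

First, p̂₁ = 384/789 = 0.4867; p̂₂ = 364/540 = 0.6741.
The two standard errors are √(0.4867×0.5133/789) = 0.01779 and √(0.6741×0.3259/540) = 0.02017.
Because the samples are independent, SE_diff = √(0.01779² + 0.02017²) = 0.02689.
Using z* = 2.326 for 98%, ME = 2.326 × 0.02689 = 0.06255.
p̂₁ − p̂₂ = -0.1874; interval -0.1874 ± 0.06255 gives (-0.24995, -0.12485).
The interval (-0.24995, -0.12485) does not contain 0, so the difference is significant.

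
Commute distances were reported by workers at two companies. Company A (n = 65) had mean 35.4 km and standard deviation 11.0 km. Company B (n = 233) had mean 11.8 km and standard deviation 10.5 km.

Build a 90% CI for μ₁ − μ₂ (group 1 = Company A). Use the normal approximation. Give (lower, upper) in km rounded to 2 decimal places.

SE₁ = s₁/√n₁ = 11.0/√65 = 1.3644; SE₂ = 10.5/√233 = 0.6879.
Independent samples, unequal variances: SE_diff = √(SE₁² + SE₂²) = √(1.86158736 + 0.47320641) = 1.5280.
z* = 1.645, so margin of error = 1.645 × 1.5280 = 2.5136.
Difference in means = 35.4 − 11.8 = 23.6000.
23.6000 ± 2.5136 → (21.09, 26.11).

(21.09, 26.11)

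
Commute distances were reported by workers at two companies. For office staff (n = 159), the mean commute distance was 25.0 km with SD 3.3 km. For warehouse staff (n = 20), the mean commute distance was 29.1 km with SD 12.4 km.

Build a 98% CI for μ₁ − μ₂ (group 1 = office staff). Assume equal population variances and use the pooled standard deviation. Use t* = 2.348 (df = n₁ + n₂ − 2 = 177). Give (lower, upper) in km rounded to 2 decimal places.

(-6.95, -1.25)

s_p = √[((n₁−1)s₁² + (n₂−1)s₂²)/(n₁+n₂−2)] = √[(158·3.3² + 19·12.4²)/177] = 5.1212.
SE = 5.1212·√(1/159 + 1/20) = 1.2150.
With t* = 2.348, margin = 2.348 × 1.2150 = 2.8528.
x̄₁ − x̄₂ = 25.0 − 29.1 = -4.1000; interval -4.1000 ± 2.8528 = (-6.95, -1.25).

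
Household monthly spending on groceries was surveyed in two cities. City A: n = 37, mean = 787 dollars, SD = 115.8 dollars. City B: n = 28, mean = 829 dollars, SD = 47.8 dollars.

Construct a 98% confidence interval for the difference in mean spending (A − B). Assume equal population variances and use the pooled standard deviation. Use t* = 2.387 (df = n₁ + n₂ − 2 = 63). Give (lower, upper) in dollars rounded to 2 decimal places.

s_p = √[((n₁−1)s₁² + (n₂−1)s₂²)/(n₁+n₂−2)] = √[(36·115.8² + 27·47.8²)/63] = 92.9617.
SE = 92.9617·√(1/37 + 1/28) = 23.2852.
With t* = 2.387, margin = 2.387 × 23.2852 = 55.5818.
x̄₁ − x̄₂ = 787 − 829 = -42.0000; interval -42.0000 ± 55.5818 = (-97.58, 13.58).

(-97.58, 13.58)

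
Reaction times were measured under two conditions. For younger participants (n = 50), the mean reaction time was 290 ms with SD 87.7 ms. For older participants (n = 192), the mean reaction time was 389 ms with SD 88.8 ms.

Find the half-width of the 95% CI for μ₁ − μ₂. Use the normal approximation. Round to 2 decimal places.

27.36

SE₁ = s₁/√n₁ = 87.7/√50 = 12.4027; SE₂ = 88.8/√192 = 6.4086.
Independent samples, unequal variances: SE_diff = √(SE₁² + SE₂²) = √(153.82696729 + 41.07015396) = 13.9606.
z* = 1.960, so margin of error = 1.960 × 13.9606 = 27.3628.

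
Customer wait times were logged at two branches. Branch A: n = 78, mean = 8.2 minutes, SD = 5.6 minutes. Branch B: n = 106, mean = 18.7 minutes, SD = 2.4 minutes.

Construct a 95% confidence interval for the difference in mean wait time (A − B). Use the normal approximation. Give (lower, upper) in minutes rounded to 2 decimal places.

(-11.82, -9.18)

Per-group SEs: s₁/√n₁ = 5.6/√78 = 0.6341, s₂/√n₂ = 2.4/√106 = 0.2331.
Unpooled SE of the difference: √(0.40208281 + 0.05433561) = 0.6756.
Margin of error = z* · SE = 1.960 × 0.6756 = 1.3242.
x̄₁ − x̄₂ = 8.2 − 18.7 = -10.5000.
CI: -10.5000 ± 1.3242 = (-11.82, -9.18).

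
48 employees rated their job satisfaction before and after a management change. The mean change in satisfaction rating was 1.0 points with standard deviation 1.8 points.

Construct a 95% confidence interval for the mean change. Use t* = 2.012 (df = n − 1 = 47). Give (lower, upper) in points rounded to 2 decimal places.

(0.48, 1.52)

Paired design: SE = s_d/√n = 1.8/√48 = 0.2598.
t* = 2.012; margin of error = 2.012 × 0.2598 = 0.5227.
1.0 ± 0.5227 → (0.48, 1.52).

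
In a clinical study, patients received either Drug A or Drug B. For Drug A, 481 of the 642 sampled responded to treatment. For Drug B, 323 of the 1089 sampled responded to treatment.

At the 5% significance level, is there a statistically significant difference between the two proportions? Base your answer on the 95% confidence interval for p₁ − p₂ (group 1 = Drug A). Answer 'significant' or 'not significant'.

significant

p̂₁ = 481/642 = 0.7492 and p̂₂ = 323/1089 = 0.2966.
SE₁ = √(p̂₁(1−p̂₁)/n₁) = √(0.7492·0.2508/642) = 0.01711; SE₂ = √(0.2966·0.7034/1089) = 0.01384.
Independent samples: SE of the difference = √(SE₁² + SE₂²) = √(0.0002927521 + 0.0001915456) = 0.02201.
z* for 95% confidence is 1.960, so the margin of error is 1.960 × 0.02201 = 0.04314.
Point estimate p̂₁ − p̂₂ = 0.7492 − 0.2966 = 0.4526.
0.4526 ± 0.04314 → (0.40946, 0.49574).
The interval (0.40946, 0.49574) does not contain 0, so the difference is significant.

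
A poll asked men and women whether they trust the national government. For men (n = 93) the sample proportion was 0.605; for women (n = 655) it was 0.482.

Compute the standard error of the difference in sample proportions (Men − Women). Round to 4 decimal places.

0.0543

Each SE is √(p̂(1−p̂)/n): √(0.6050·0.3950/93) = 0.05069 and √(0.4820·0.5180/655) = 0.01952.
SE(p̂₁ − p̂₂) = √(SE₁² + SE₂²) = √(0.0025694761 + 0.0003810304) = 0.05432, since the two samples are independent.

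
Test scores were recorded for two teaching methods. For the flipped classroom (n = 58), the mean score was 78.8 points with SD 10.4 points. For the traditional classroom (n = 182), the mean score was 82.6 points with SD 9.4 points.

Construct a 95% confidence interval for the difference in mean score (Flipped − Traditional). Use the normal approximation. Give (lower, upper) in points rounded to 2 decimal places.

(-6.80, -0.80)

Standard errors of each mean: 10.4/√58 = 1.3656 and 9.4/√182 = 0.6968.
SE(x̄₁ − x̄₂) = √(1.3656² + 0.6968²) = 1.5331 for independent samples with unequal variances.
With z* = 1.960, the margin is 1.960 × 1.5331 = 3.0049.
x̄₁ − x̄₂ = 78.8 − 82.6 = -3.8000; the interval is -3.8000 ± 3.0049 = (-6.80, -0.80).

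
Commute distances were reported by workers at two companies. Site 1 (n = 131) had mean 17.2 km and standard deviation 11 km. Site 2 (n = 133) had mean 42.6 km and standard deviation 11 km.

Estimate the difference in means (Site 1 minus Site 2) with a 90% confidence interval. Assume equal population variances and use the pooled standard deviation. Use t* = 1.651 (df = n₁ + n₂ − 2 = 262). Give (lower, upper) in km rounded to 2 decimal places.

(-27.64, -23.16)

Pooled variance s_p² = [130·11² + 132·11²] / (131+133−2) = 121.0000, so s_p = 11.0000.
SE_diff = s_p·√(1/n₁ + 1/n₂) = 11.0000·√(1/131 + 1/133) = 1.3540.
t* = 1.651; margin = 1.651 × 1.3540 = 2.2355.
Difference = 17.2 − 42.6 = -25.4000.
-25.4000 ± 2.2355 → (-27.64, -23.16).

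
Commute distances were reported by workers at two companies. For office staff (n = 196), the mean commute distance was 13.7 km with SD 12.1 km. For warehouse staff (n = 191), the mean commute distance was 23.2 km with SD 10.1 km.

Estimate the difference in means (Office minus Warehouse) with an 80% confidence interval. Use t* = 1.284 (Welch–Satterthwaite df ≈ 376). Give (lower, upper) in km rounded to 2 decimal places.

SE₁ = s₁/√n₁ = 12.1/√196 = 0.8643; SE₂ = 10.1/√191 = 0.7308.
Independent samples, unequal variances: SE_diff = √(SE₁² + SE₂²) = √(0.74701449 + 0.53406864) = 1.1318.
t* = 1.284, so margin of error = 1.284 × 1.1318 = 1.4532.
Difference in means = 13.7 − 23.2 = -9.5000.
-9.5000 ± 1.4532 → (-10.95, -8.05).

(-10.95, -8.05)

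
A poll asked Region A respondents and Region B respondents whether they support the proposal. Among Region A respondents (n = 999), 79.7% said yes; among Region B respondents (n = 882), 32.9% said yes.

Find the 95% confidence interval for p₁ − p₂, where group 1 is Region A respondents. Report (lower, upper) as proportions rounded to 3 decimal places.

(0.428, 0.508)

Each SE is √(p̂(1−p̂)/n): √(0.7970·0.2030/999) = 0.01273 and √(0.3290·0.6710/882) = 0.01582.
SE(p̂₁ − p̂₂) = √(SE₁² + SE₂²) = √(0.0001620529 + 0.0002502724) = 0.02031, since the two samples are independent.
At 95% confidence z* = 1.960; margin = 1.960 × 0.02031 = 0.03981.
The difference is 0.7970 − 0.3290 = 0.4680, so the interval is 0.4680 ± 0.03981 = (0.428, 0.508).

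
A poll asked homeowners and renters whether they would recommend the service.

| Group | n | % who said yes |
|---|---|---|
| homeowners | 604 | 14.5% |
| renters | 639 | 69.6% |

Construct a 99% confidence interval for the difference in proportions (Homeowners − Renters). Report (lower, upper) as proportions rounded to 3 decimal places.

(-0.611, -0.491)

Each SE is √(p̂(1−p̂)/n): √(0.1450·0.8550/604) = 0.01433 and √(0.6960·0.3040/639) = 0.01820.
SE(p̂₁ − p̂₂) = √(SE₁² + SE₂²) = √(0.0002053489 + 0.00033124) = 0.02316, since the two samples are independent.
At 99% confidence z* = 2.576; margin = 2.576 × 0.02316 = 0.05966.
The difference is 0.1450 − 0.6960 = -0.5510, so the interval is -0.5510 ± 0.05966 = (-0.611, -0.491).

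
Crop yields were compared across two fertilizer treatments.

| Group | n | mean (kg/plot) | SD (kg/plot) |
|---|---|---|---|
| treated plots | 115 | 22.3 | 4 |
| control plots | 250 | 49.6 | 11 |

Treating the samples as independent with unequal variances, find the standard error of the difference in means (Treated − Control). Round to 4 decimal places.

SE₁ = s₁/√n₁ = 4/√115 = 0.3730; SE₂ = 11/√250 = 0.6957.
Independent samples, unequal variances: SE_diff = √(SE₁² + SE₂²) = √(0.139129 + 0.48399849) = 0.7894.

0.7894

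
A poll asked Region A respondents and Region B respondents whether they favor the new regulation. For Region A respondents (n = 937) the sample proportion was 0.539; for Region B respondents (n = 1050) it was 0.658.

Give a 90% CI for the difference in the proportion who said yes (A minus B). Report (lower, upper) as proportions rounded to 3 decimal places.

SE₁ = √(p̂₁(1−p̂₁)/n₁) = √(0.5390·0.4610/937) = 0.01628; SE₂ = √(0.6580·0.3420/1050) = 0.01464.
Independent samples: SE of the difference = √(SE₁² + SE₂²) = √(0.0002650384 + 0.0002143296) = 0.02189.
z* for 90% confidence is 1.645, so the margin of error is 1.645 × 0.02189 = 0.03601.
Point estimate p̂₁ − p̂₂ = 0.5390 − 0.6580 = -0.1190.
-0.1190 ± 0.03601 → (-0.155, -0.083).

(-0.155, -0.083)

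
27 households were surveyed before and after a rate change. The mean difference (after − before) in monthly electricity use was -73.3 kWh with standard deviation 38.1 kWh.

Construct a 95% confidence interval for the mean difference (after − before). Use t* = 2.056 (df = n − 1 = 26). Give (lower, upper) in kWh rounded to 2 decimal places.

(-88.38, -58.22)

Paired design: SE = s_d/√n = 38.1/√27 = 7.3323.
t* = 2.056; margin of error = 2.056 × 7.3323 = 15.0752.
-73.3 ± 15.0752 → (-88.38, -58.22).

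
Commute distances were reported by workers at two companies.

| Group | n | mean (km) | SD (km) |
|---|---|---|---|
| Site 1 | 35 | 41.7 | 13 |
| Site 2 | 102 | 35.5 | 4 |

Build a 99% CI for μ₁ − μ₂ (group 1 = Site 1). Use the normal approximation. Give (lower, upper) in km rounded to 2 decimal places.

(0.45, 11.95)

SE₁ = s₁/√n₁ = 13/√35 = 2.1974; SE₂ = 4/√102 = 0.3961.
Independent samples, unequal variances: SE_diff = √(SE₁² + SE₂²) = √(4.82856676 + 0.15689521) = 2.2328.
z* = 2.576, so margin of error = 2.576 × 2.2328 = 5.7517.
Difference in means = 41.7 − 35.5 = 6.2000.
6.2000 ± 5.7517 → (0.45, 11.95).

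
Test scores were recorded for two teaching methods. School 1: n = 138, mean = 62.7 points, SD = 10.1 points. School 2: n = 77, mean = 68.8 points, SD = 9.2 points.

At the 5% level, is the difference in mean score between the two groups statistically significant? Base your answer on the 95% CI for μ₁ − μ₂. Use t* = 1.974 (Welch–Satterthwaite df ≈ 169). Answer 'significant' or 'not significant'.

SE₁ = s₁/√n₁ = 10.1/√138 = 0.8598; SE₂ = 9.2/√77 = 1.0484.
Independent samples, unequal variances: SE_diff = √(SE₁² + SE₂²) = √(0.73925604 + 1.09914256) = 1.3559.
t* = 1.974, so margin of error = 1.974 × 1.3559 = 2.6765.
Difference in means = 62.7 − 68.8 = -6.1000.
-6.1000 ± 2.6765 → (-8.7765, -3.4235).
The interval (-8.7765, -3.4235) does not contain 0, so the difference is significant.

significant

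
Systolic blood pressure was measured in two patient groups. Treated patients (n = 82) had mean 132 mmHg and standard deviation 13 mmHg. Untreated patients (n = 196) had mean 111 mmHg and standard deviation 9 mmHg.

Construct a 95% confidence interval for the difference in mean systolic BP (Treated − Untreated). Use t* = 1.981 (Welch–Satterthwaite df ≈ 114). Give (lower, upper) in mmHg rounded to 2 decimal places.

Per-group SEs: s₁/√n₁ = 13/√82 = 1.4356, s₂/√n₂ = 9/√196 = 0.6429.
Unpooled SE of the difference: √(2.06094736 + 0.41332041) = 1.5730.
Margin of error = t* · SE = 1.981 × 1.5730 = 3.1161.
x̄₁ − x̄₂ = 132 − 111 = 21.0000.
CI: 21.0000 ± 3.1161 = (17.88, 24.12).

(17.88, 24.12)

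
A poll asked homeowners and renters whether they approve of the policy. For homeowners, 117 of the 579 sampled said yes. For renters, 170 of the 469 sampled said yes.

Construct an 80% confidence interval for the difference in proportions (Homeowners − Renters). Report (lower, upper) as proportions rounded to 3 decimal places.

First, p̂₁ = 117/579 = 0.2021; p̂₂ = 170/469 = 0.3625.
The two standard errors are √(0.2021×0.7979/579) = 0.01669 and √(0.3625×0.6375/469) = 0.02220.
Because the samples are independent, SE_diff = √(0.01669² + 0.02220²) = 0.02777.
Using z* = 1.282 for 80%, ME = 1.282 × 0.02777 = 0.03560.
p̂₁ − p̂₂ = -0.1604; interval -0.1604 ± 0.03560 gives (-0.196, -0.125).

(-0.196, -0.125)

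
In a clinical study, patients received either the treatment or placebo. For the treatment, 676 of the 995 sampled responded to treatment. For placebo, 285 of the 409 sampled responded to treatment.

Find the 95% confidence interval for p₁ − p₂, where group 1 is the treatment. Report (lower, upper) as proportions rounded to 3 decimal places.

p̂₁ = 676/995 = 0.6794 and p̂₂ = 285/409 = 0.6968.
SE₁ = √(p̂₁(1−p̂₁)/n₁) = √(0.6794·0.3206/995) = 0.01480; SE₂ = √(0.6968·0.3032/409) = 0.02273.
Independent samples: SE of the difference = √(SE₁² + SE₂²) = √(0.00021904 + 0.0005166529) = 0.02712.
z* for 95% confidence is 1.960, so the margin of error is 1.960 × 0.02712 = 0.05316.
Point estimate p̂₁ − p̂₂ = 0.6794 − 0.6968 = -0.0174.
-0.0174 ± 0.05316 → (-0.071, 0.036).

(-0.071, 0.036)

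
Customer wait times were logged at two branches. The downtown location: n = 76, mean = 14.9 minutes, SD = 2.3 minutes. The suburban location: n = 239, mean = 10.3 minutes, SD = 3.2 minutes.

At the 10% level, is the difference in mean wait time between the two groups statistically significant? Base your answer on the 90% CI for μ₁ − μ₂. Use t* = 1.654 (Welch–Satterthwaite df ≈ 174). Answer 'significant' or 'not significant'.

significant

SE₁ = s₁/√n₁ = 2.3/√76 = 0.2638; SE₂ = 3.2/√239 = 0.2070.
Independent samples, unequal variances: SE_diff = √(SE₁² + SE₂²) = √(0.06959044 + 0.042849) = 0.3353.
t* = 1.654, so margin of error = 1.654 × 0.3353 = 0.5546.
Difference in means = 14.9 − 10.3 = 4.6000.
4.6000 ± 0.5546 → (4.0454, 5.1546).
The interval (4.0454, 5.1546) does not contain 0, so the difference is significant.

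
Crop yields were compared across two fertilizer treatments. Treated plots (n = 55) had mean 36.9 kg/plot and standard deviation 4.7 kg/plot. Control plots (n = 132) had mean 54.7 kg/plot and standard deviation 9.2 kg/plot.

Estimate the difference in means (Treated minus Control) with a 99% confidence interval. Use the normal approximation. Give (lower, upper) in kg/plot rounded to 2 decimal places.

(-20.43, -15.17)

Standard errors of each mean: 4.7/√55 = 0.6337 and 9.2/√132 = 0.8008.
SE(x̄₁ − x̄₂) = √(0.6337² + 0.8008²) = 1.0212 for independent samples with unequal variances.
With z* = 2.576, the margin is 2.576 × 1.0212 = 2.6306.
x̄₁ − x̄₂ = 36.9 − 54.7 = -17.8000; the interval is -17.8000 ± 2.6306 = (-20.43, -15.17).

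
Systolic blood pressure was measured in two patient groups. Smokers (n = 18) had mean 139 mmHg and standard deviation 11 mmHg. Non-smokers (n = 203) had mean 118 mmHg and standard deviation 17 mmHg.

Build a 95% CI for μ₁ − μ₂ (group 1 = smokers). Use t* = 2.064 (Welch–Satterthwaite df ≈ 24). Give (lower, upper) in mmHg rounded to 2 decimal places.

(15.11, 26.89)

Per-group SEs: s₁/√n₁ = 11/√18 = 2.5927, s₂/√n₂ = 17/√203 = 1.1932.
Unpooled SE of the difference: √(6.72209329 + 1.42372624) = 2.8541.
Margin of error = t* · SE = 2.064 × 2.8541 = 5.8909.
x̄₁ − x̄₂ = 139 − 118 = 21.0000.
CI: 21.0000 ± 5.8909 = (15.11, 26.89).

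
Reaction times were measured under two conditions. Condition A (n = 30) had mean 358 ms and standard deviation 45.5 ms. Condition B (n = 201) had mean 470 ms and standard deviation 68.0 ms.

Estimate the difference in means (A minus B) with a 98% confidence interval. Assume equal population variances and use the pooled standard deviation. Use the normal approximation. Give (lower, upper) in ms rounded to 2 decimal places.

Pooled variance s_p² = [29·45.5² + 200·68.0²] / (30+201−2) = 4300.5993, so s_p = 65.5790.
SE_diff = s_p·√(1/n₁ + 1/n₂) = 65.5790·√(1/30 + 1/201) = 12.8355.
z* = 2.326; margin = 2.326 × 12.8355 = 29.8554.
Difference = 358 − 470 = -112.0000.
-112.0000 ± 29.8554 → (-141.86, -82.14).

(-141.86, -82.14)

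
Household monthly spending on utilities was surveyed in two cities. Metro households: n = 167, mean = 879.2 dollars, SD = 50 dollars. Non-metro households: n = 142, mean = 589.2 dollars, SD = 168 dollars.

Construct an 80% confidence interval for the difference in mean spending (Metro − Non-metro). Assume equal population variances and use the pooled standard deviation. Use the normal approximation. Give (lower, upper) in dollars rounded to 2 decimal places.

Pooled variance s_p² = [166·50² + 141·168²] / (167+142−2) = 14314.6059, so s_p = 119.6437.
SE_diff = s_p·√(1/n₁ + 1/n₂) = 119.6437·√(1/167 + 1/142) = 13.6574.
z* = 1.282; margin = 1.282 × 13.6574 = 17.5088.
Difference = 879.2 − 589.2 = 290.0000.
290.0000 ± 17.5088 → (272.49, 307.51).

(272.49, 307.51)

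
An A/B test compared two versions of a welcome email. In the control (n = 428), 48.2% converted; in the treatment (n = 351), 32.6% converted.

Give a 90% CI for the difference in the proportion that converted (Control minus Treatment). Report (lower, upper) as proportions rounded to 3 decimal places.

SE₁ = √(p̂₁(1−p̂₁)/n₁) = √(0.4820·0.5180/428) = 0.02415; SE₂ = √(0.3260·0.6740/351) = 0.02502.
Independent samples: SE of the difference = √(SE₁² + SE₂²) = √(0.0005832225 + 0.0006260004) = 0.03477.
z* for 90% confidence is 1.645, so the margin of error is 1.645 × 0.03477 = 0.05720.
Point estimate p̂₁ − p̂₂ = 0.4820 − 0.3260 = 0.1560.
0.1560 ± 0.05720 → (0.099, 0.213).

(0.099, 0.213)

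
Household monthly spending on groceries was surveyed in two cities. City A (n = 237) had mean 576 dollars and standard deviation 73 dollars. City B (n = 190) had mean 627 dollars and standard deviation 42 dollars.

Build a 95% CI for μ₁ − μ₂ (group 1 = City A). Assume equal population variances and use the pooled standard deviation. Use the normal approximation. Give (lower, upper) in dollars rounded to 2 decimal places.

s_p = √[((n₁−1)s₁² + (n₂−1)s₂²)/(n₁+n₂−2)] = √[(236·73² + 189·42²)/425] = 61.1852.
SE = 61.1852·√(1/237 + 1/190) = 5.9581.
With z* = 1.960, margin = 1.960 × 5.9581 = 11.6779.
x̄₁ − x̄₂ = 576 − 627 = -51.0000; interval -51.0000 ± 11.6779 = (-62.68, -39.32).

(-62.68, -39.32)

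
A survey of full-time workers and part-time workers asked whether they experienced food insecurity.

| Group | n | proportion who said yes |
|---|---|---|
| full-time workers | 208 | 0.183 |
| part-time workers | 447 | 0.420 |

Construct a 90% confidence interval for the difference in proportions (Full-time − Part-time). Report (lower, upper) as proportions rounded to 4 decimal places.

(-0.2955, -0.1785)

The two standard errors are √(0.1830×0.8170/208) = 0.02681 and √(0.4200×0.5800/447) = 0.02334.
Because the samples are independent, SE_diff = √(0.02681² + 0.02334²) = 0.03555.
Using z* = 1.645 for 90%, ME = 1.645 × 0.03555 = 0.05848.
p̂₁ − p̂₂ = -0.2370; interval -0.2370 ± 0.05848 gives (-0.2955, -0.1785).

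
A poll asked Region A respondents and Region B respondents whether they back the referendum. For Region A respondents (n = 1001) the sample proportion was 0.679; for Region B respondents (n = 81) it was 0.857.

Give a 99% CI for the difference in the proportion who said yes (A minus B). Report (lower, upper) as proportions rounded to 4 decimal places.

(-0.2852, -0.0708)

SE₁ = √(p̂₁(1−p̂₁)/n₁) = √(0.6790·0.3210/1001) = 0.01476; SE₂ = √(0.8570·0.1430/81) = 0.03890.
Independent samples: SE of the difference = √(SE₁² + SE₂²) = √(0.0002178576 + 0.00151321) = 0.04161.
z* for 99% confidence is 2.576, so the margin of error is 2.576 × 0.04161 = 0.10719.
Point estimate p̂₁ − p̂₂ = 0.6790 − 0.8570 = -0.1780.
-0.1780 ± 0.10719 → (-0.2852, -0.0708).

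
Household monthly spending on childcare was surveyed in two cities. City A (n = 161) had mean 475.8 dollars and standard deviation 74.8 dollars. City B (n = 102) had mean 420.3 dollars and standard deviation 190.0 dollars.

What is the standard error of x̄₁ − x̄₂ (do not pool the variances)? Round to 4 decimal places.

19.7148

SE₁ = s₁/√n₁ = 74.8/√161 = 5.8951; SE₂ = 190.0/√102 = 18.8128.
Independent samples, unequal variances: SE_diff = √(SE₁² + SE₂²) = √(34.75220401 + 353.92144384) = 19.7148.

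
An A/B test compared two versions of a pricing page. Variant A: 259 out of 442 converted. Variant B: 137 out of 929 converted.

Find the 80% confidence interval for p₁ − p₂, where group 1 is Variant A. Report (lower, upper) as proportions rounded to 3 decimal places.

(0.405, 0.472)

First, p̂₁ = 259/442 = 0.5860; p̂₂ = 137/929 = 0.1475.
The two standard errors are √(0.5860×0.4140/442) = 0.02343 and √(0.1475×0.8525/929) = 0.01163.
Because the samples are independent, SE_diff = √(0.02343² + 0.01163²) = 0.02616.
Using z* = 1.282 for 80%, ME = 1.282 × 0.02616 = 0.03354.
p̂₁ − p̂₂ = 0.4385; interval 0.4385 ± 0.03354 gives (0.405, 0.472).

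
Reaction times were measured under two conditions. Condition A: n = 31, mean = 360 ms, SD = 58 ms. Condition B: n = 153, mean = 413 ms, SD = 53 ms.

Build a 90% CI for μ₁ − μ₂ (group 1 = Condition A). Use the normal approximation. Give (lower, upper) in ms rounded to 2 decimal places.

Standard errors of each mean: 58/√31 = 10.4171 and 53/√153 = 4.2848.
SE(x̄₁ − x̄₂) = √(10.4171² + 4.2848²) = 11.2639 for independent samples with unequal variances.
With z* = 1.645, the margin is 1.645 × 11.2639 = 18.5291.
x̄₁ − x̄₂ = 360 − 413 = -53.0000; the interval is -53.0000 ± 18.5291 = (-71.53, -34.47).

(-71.53, -34.47)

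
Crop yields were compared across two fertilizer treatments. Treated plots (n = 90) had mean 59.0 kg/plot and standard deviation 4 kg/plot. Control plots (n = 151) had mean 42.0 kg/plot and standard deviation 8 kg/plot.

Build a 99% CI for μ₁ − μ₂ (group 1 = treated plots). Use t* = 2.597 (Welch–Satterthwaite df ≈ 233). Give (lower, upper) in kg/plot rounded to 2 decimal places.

Standard errors of each mean: 4/√90 = 0.4216 and 8/√151 = 0.6510.
SE(x̄₁ − x̄₂) = √(0.4216² + 0.6510²) = 0.7756 for independent samples with unequal variances.
With t* = 2.597, the margin is 2.597 × 0.7756 = 2.0142.
x̄₁ − x̄₂ = 59.0 − 42.0 = 17.0000; the interval is 17.0000 ± 2.0142 = (14.99, 19.01).

(14.99, 19.01)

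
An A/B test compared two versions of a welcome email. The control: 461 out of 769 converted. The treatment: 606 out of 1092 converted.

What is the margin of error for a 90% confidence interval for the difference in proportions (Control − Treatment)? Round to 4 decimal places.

0.0382

p̂₁ = 461/769 = 0.5995 and p̂₂ = 606/1092 = 0.5549.
SE₁ = √(p̂₁(1−p̂₁)/n₁) = √(0.5995·0.4005/769) = 0.01767; SE₂ = √(0.5549·0.4451/1092) = 0.01504.
Independent samples: SE of the difference = √(SE₁² + SE₂²) = √(0.0003122289 + 0.0002262016) = 0.02320.
z* for 90% confidence is 1.645, so the margin of error is 1.645 × 0.02320 = 0.03816.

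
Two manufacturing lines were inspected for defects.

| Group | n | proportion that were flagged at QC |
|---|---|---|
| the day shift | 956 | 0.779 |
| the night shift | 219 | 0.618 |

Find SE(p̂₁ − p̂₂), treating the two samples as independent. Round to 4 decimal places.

The two standard errors are √(0.7790×0.2210/956) = 0.01342 and √(0.6180×0.3820/219) = 0.03283.
Because the samples are independent, SE_diff = √(0.01342² + 0.03283²) = 0.03547.

0.0355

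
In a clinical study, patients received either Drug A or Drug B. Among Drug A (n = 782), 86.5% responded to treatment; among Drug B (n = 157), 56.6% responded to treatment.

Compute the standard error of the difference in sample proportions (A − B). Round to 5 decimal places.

0.04140

Each SE is √(p̂(1−p̂)/n): √(0.8650·0.1350/782) = 0.01222 and √(0.5660·0.4340/157) = 0.03956.
SE(p̂₁ − p̂₂) = √(SE₁² + SE₂²) = √(0.0001493284 + 0.0015649936) = 0.04140, since the two samples are independent.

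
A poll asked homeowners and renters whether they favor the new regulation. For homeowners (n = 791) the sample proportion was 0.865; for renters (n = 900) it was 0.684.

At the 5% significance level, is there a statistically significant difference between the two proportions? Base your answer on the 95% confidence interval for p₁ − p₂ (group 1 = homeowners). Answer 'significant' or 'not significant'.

significant

SE₁ = √(p̂₁(1−p̂₁)/n₁) = √(0.8650·0.1350/791) = 0.01215; SE₂ = √(0.6840·0.3160/900) = 0.01550.
Independent samples: SE of the difference = √(SE₁² + SE₂²) = √(0.0001476225 + 0.00024025) = 0.01969.
z* for 95% confidence is 1.960, so the margin of error is 1.960 × 0.01969 = 0.03859.
Point estimate p̂₁ − p̂₂ = 0.8650 − 0.6840 = 0.1810.
0.1810 ± 0.03859 → (0.14241, 0.21959).
The interval (0.14241, 0.21959) does not contain 0, so the difference is significant.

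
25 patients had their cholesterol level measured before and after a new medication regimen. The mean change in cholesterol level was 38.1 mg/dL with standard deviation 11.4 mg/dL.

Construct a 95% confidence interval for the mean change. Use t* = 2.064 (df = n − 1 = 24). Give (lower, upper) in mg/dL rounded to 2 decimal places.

Paired design: SE = s_d/√n = 11.4/√25 = 2.2800.
t* = 2.064; margin of error = 2.064 × 2.2800 = 4.7059.
38.1 ± 4.7059 → (33.39, 42.81).

(33.39, 42.81)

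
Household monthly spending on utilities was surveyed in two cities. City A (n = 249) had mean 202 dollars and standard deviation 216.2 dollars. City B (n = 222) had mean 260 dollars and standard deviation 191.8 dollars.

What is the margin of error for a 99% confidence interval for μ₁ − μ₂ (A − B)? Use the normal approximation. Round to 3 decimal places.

Per-group SEs: s₁/√n₁ = 216.2/√249 = 13.7011, s₂/√n₂ = 191.8/√222 = 12.8728.
Unpooled SE of the difference: √(187.72014121 + 165.70897984) = 18.7997.
Margin of error = z* · SE = 2.576 × 18.7997 = 48.4280.

48.428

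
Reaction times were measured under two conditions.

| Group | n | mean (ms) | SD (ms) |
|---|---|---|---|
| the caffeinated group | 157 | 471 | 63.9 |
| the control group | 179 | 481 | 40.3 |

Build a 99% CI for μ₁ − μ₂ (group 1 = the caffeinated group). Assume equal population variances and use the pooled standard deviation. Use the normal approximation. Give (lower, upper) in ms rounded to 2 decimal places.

Pooled variance s_p² = [156·63.9² + 178·40.3²] / (157+179−2) = 2772.6610, so s_p = 52.6561.
SE_diff = s_p·√(1/n₁ + 1/n₂) = 52.6561·√(1/157 + 1/179) = 5.7576.
z* = 2.576; margin = 2.576 × 5.7576 = 14.8316.
Difference = 471 − 481 = -10.0000.
-10.0000 ± 14.8316 → (-24.83, 4.83).

(-24.83, 4.83)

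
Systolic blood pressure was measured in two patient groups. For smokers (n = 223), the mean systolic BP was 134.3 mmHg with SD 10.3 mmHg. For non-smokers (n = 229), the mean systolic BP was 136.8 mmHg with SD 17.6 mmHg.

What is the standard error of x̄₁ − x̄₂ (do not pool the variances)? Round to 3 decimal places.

1.352

Standard errors of each mean: 10.3/√223 = 0.6897 and 17.6/√229 = 1.1630.
SE(x̄₁ − x̄₂) = √(0.6897² + 1.1630²) = 1.3521 for independent samples with unequal variances.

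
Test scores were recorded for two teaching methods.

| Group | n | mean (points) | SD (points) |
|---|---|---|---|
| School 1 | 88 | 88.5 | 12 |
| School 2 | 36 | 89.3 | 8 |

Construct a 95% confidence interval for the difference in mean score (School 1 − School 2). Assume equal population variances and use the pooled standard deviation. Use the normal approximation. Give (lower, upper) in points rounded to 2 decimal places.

(-5.07, 3.47)

s_p = √[((n₁−1)s₁² + (n₂−1)s₂²)/(n₁+n₂−2)] = √[(87·12² + 35·8²)/122] = 11.0022.
SE = 11.0022·√(1/88 + 1/36) = 2.1767.
With z* = 1.960, margin = 1.960 × 2.1767 = 4.2663.
x̄₁ − x̄₂ = 88.5 − 89.3 = -0.8000; interval -0.8000 ± 4.2663 = (-5.07, 3.47).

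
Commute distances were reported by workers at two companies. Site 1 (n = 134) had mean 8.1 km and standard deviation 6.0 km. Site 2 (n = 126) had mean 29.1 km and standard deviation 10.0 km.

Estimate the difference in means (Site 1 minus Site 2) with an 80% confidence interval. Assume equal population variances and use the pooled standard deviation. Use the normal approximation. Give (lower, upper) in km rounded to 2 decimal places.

s_p = √[((n₁−1)s₁² + (n₂−1)s₂²)/(n₁+n₂−2)] = √[(133·6.0² + 125·10.0²)/258] = 8.1858.
SE = 8.1858·√(1/134 + 1/126) = 1.0158.
With z* = 1.282, margin = 1.282 × 1.0158 = 1.3023.
x̄₁ − x̄₂ = 8.1 − 29.1 = -21.0000; interval -21.0000 ± 1.3023 = (-22.30, -19.70).

(-22.30, -19.70)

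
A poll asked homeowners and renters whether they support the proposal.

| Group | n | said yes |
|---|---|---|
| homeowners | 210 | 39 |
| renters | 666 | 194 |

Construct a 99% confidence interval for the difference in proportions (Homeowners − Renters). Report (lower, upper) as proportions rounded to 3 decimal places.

p̂₁ = 39/210 = 0.1857 and p̂₂ = 194/666 = 0.2913.
SE₁ = √(p̂₁(1−p̂₁)/n₁) = √(0.1857·0.8143/210) = 0.02683; SE₂ = √(0.2913·0.7087/666) = 0.01761.
Independent samples: SE of the difference = √(SE₁² + SE₂²) = √(0.0007198489 + 0.0003101121) = 0.03209.
z* for 99% confidence is 2.576, so the margin of error is 2.576 × 0.03209 = 0.08266.
Point estimate p̂₁ − p̂₂ = 0.1857 − 0.2913 = -0.1056.
-0.1056 ± 0.08266 → (-0.188, -0.023).

(-0.188, -0.023)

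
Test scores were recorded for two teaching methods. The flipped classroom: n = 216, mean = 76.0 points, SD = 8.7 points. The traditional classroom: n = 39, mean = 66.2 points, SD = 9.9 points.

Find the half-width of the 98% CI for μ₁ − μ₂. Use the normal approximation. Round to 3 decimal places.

Per-group SEs: s₁/√n₁ = 8.7/√216 = 0.5920, s₂/√n₂ = 9.9/√39 = 1.5853.
Unpooled SE of the difference: √(0.350464 + 2.51317609) = 1.6922.
Margin of error = z* · SE = 2.326 × 1.6922 = 3.9361.

3.936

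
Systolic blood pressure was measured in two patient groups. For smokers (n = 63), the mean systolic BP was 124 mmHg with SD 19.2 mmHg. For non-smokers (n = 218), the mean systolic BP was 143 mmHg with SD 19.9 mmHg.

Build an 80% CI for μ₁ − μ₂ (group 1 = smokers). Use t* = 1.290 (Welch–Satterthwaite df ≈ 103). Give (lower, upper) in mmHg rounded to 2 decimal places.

SE₁ = s₁/√n₁ = 19.2/√63 = 2.4190; SE₂ = 19.9/√218 = 1.3478.
Independent samples, unequal variances: SE_diff = √(SE₁² + SE₂²) = √(5.851561 + 1.81656484) = 2.7691.
t* = 1.290, so margin of error = 1.290 × 2.7691 = 3.5721.
Difference in means = 124 − 143 = -19.0000.
-19.0000 ± 3.5721 → (-22.57, -15.43).

(-22.57, -15.43)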